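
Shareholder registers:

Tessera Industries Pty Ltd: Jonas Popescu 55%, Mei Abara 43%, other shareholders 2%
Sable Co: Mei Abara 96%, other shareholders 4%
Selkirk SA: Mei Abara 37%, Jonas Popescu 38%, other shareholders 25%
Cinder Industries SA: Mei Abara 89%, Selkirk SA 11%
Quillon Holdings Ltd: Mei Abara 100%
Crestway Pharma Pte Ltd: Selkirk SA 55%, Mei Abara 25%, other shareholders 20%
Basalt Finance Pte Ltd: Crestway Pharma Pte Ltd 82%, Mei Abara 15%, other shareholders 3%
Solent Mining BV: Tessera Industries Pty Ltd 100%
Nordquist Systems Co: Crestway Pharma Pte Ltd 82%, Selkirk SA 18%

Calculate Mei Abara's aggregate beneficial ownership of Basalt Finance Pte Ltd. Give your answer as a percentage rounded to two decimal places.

52.19%

Mei reaches Basalt along 3 paths.
Via Selkirk → Crestway: 37% × 55% × 82% = 16.687%.
Via Crestway: 25% × 82% = 20.5%.
Direct stake: 15% = 15%.
Total: 16.687% + 20.5% + 15% = 52.187%.
Rounded: 52.19%.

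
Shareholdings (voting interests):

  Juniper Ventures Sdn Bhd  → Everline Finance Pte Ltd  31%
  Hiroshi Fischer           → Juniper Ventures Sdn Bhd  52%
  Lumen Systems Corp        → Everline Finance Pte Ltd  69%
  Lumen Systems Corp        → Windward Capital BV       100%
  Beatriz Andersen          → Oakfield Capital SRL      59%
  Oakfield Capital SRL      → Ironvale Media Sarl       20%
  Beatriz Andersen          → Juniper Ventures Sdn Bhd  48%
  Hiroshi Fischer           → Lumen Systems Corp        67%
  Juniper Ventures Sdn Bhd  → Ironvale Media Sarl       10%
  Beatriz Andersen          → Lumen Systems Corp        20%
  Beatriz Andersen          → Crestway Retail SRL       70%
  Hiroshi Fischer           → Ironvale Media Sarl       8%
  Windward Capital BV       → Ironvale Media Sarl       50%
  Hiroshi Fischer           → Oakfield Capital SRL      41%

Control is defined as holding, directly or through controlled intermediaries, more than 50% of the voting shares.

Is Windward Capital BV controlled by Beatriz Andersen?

No

Beatriz holds 59% of Oakfield, so Beatriz controls Oakfield.
Beatriz holds 70% of Crestway, so Beatriz controls Crestway.
Neither Beatriz nor any entity Beatriz controls holds any voting interest in Windward.
So Beatriz does not control Windward.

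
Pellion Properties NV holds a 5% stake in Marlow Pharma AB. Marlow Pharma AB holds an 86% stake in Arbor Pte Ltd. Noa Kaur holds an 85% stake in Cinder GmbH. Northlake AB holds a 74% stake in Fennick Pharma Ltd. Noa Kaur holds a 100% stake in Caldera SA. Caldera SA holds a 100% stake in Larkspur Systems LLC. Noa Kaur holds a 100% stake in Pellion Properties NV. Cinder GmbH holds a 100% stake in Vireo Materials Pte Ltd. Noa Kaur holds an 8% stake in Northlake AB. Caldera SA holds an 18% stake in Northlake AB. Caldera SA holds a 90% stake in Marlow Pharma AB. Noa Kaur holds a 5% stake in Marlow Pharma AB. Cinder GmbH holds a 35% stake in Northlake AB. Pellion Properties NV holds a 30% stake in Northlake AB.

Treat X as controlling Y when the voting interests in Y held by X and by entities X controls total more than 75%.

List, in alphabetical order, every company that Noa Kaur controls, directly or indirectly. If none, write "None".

Arbor Pte Ltd, Caldera SA, Cinder GmbH, Larkspur Systems LLC, Marlow Pharma AB, Northlake AB, Pellion Properties NV, Vireo Materials Pte Ltd

Noa holds 85% of Cinder, so Noa controls Cinder.
Noa holds 100% of Pellion, so Noa controls Pellion.
Noa holds 100% of Caldera, so Noa controls Caldera.
Pellion and Noa and Caldera together hold 5% + 5% + 90% = 100% of Marlow, so Noa controls Marlow.
Pellion and Cinder and Noa and Caldera together hold 30% + 35% + 8% + 18% = 91% of Northlake, so Noa controls Northlake.
Caldera holds 100% of Larkspur, so Noa controls Larkspur.
Marlow holds 86% of Arbor, so Noa controls Arbor.
Cinder holds 100% of Vireo, so Noa controls Vireo.
No other company's threshold is met.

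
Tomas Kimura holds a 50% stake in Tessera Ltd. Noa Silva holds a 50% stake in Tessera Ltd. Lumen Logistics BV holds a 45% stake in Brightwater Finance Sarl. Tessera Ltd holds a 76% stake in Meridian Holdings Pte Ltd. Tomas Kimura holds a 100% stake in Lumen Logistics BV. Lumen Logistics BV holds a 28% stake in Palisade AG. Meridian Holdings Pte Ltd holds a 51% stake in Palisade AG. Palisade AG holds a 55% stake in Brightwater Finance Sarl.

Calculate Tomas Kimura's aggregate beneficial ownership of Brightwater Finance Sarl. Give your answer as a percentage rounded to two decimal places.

Tomas reaches Brightwater along 3 paths.
Via Lumen: 100% × 45% = 45%.
Via Tessera → Meridian → Palisade: 50% × 76% × 51% × 55% = 10.659%.
Via Lumen → Palisade: 100% × 28% × 55% = 15.4%.
Total: 45% + 10.659% + 15.4% = 71.059%.
Rounded: 71.06%.

71.06%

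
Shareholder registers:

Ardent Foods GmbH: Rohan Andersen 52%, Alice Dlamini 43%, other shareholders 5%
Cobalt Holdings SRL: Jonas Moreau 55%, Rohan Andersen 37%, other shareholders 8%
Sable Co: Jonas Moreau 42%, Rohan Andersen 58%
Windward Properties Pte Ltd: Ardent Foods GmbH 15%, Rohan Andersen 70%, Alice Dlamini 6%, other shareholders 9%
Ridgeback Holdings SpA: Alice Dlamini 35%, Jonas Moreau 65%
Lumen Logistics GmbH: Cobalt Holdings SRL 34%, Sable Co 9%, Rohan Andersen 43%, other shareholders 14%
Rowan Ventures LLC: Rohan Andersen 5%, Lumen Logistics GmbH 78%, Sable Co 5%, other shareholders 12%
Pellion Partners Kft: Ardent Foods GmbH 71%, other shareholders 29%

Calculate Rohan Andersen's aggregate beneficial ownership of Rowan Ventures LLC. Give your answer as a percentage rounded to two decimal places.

55.32%

Rohan reaches Rowan along 5 paths.
Direct stake: 5% = 5%.
Via Cobalt → Lumen: 37% × 34% × 78% = 9.8124%.
Via Sable → Lumen: 58% × 9% × 78% = 4.0716%.
Via Lumen: 43% × 78% = 33.54%.
Via Sable: 58% × 5% = 2.9%.
Total: 5% + 9.8124% + 4.0716% + 33.54% + 2.9% = 55.324%.
Rounded: 55.32%.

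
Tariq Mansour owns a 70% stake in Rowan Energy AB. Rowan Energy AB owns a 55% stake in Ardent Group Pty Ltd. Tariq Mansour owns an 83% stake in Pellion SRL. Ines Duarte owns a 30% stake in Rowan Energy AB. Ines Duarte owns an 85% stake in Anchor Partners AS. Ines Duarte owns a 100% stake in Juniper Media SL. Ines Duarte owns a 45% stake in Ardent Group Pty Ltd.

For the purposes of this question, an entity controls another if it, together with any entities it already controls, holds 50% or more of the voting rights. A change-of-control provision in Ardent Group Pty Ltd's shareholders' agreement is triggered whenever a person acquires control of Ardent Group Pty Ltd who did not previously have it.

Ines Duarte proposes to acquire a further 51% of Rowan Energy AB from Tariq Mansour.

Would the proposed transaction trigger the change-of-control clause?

The purchase adds only to Ines's holdings (Tariq's stake shrinks), so Ines is the only person who could newly come to control Ardent.
Ines holds 100% of Juniper, so Ines controls Juniper.
Ines holds 85% of Anchor, so Ines controls Anchor.
In Ardent, Ines's side holds only 45%, not ≥ 50%.
So before the transaction, Ines does not control Ardent.
After the purchase, Ines's direct stake in Rowan rises to 30% + 51% = 81%, and Tariq's stake falls to 19%.
Ines holds 81% of Rowan, so Ines controls Rowan.
Rowan and Ines together hold 55% + 45% = 100% of Ardent, so Ines controls Ardent.
Ines did not control Ardent before and does after, so the clause is triggered.

Yes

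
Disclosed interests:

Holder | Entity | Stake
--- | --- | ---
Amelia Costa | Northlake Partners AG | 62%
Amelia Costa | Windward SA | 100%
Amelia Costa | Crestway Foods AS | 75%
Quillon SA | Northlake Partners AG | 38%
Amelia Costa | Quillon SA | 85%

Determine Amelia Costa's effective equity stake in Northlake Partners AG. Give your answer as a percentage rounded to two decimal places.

Amelia reaches Northlake along 2 paths.
Via Quillon: 85% × 38% = 32.3%.
Direct stake: 62% = 62%.
Total: 32.3% + 62% = 94.3%.
Rounded: 94.30%.

94.30%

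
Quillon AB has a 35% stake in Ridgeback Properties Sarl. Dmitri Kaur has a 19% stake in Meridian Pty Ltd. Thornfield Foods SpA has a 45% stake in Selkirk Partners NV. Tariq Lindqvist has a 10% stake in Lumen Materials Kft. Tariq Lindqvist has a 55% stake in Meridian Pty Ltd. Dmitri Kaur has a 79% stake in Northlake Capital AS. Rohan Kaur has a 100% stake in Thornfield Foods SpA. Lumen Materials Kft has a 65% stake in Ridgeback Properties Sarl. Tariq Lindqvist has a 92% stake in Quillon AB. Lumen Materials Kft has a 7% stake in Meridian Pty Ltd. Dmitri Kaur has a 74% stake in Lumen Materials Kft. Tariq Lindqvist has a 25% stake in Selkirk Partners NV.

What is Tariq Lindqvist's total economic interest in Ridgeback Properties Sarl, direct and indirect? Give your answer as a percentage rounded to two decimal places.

Tariq reaches Ridgeback along 2 paths.
Via Quillon: 92% × 35% = 32.2%.
Via Lumen: 10% × 65% = 6.5%.
Total: 32.2% + 6.5% = 38.7%.
Rounded: 38.70%.

38.70%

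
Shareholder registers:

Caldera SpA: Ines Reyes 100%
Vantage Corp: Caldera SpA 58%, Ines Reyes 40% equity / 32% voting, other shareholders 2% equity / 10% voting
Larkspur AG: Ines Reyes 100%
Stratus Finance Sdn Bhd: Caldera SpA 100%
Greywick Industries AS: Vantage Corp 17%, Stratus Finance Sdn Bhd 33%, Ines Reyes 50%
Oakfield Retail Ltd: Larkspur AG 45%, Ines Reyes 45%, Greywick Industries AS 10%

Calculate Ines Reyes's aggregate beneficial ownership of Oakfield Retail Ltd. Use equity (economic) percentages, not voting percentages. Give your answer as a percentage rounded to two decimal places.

Ines reaches Oakfield along 6 paths.
Via Larkspur: 100% × 45% = 45%.
Direct stake: 45% = 45%.
Via Caldera → Vantage → Greywick: 100% × 58% × 17% × 10% = 0.986%.
Via Vantage → Greywick: 40% × 17% × 10% = 0.68%.
Via Caldera → Stratus → Greywick: 100% × 100% × 33% × 10% = 3.3%.
Via Greywick: 50% × 10% = 5%.
Total: 45% + 45% + 0.986% + 0.68% + 3.3% + 5% = 99.966%.
Rounded: 99.97%.

99.97%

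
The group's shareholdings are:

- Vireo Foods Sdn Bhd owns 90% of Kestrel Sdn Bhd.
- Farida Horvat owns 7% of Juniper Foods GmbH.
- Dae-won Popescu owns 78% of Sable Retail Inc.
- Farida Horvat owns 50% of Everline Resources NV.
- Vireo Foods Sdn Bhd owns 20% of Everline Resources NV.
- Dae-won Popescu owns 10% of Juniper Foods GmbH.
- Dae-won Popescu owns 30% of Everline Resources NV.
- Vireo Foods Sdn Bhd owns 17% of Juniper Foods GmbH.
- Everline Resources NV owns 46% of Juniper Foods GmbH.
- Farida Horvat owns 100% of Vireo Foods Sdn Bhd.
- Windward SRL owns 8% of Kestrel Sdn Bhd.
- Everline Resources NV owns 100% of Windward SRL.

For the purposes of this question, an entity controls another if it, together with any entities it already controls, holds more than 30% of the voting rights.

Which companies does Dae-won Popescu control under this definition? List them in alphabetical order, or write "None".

Sable Retail Inc

Dae-won holds 78% of Sable, so Dae-won controls Sable.
No other company's threshold is met.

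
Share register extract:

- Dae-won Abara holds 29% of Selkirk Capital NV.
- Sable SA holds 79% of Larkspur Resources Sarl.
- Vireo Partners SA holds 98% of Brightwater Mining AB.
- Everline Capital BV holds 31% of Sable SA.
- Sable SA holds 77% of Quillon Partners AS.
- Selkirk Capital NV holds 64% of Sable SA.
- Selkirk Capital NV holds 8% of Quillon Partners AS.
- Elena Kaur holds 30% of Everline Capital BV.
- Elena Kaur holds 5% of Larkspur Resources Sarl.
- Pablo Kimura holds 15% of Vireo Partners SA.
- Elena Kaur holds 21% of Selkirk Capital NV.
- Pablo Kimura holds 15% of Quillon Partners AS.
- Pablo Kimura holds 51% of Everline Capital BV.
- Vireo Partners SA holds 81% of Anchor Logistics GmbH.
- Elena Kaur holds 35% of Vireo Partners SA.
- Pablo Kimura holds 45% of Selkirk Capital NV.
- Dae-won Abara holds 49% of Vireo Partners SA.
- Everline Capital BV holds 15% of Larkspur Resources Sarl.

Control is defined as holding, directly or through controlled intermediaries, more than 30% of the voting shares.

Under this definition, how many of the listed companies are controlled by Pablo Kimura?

5

Pablo holds 45% of Selkirk, so Pablo controls Selkirk.
Pablo holds 51% of Everline, so Pablo controls Everline.
Selkirk and Everline together hold 64% + 31% = 95% of Sable, so Pablo controls Sable.
Pablo and Sable and Selkirk together hold 15% + 77% + 8% = 100% of Quillon, so Pablo controls Quillon.
Sable and Everline together hold 79% + 15% = 94% of Larkspur, so Pablo controls Larkspur.
No other company's threshold is met.
Pablo controls 5 companies.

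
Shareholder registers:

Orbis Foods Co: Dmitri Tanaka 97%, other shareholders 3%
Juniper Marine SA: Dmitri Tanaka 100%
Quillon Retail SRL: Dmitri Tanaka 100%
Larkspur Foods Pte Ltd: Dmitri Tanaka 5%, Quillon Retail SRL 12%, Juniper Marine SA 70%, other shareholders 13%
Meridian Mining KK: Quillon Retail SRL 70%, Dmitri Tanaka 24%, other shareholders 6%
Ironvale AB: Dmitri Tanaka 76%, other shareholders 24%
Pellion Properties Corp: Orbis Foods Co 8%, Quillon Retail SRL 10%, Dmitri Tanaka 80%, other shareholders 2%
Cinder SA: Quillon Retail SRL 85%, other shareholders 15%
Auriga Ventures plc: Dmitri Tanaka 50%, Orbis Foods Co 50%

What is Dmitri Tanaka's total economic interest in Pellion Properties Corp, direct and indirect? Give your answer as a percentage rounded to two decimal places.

Dmitri reaches Pellion along 3 paths.
Via Orbis: 97% × 8% = 7.76%.
Via Quillon: 100% × 10% = 10%.
Direct stake: 80% = 80%.
Total: 7.76% + 10% + 80% = 97.76%.

97.76%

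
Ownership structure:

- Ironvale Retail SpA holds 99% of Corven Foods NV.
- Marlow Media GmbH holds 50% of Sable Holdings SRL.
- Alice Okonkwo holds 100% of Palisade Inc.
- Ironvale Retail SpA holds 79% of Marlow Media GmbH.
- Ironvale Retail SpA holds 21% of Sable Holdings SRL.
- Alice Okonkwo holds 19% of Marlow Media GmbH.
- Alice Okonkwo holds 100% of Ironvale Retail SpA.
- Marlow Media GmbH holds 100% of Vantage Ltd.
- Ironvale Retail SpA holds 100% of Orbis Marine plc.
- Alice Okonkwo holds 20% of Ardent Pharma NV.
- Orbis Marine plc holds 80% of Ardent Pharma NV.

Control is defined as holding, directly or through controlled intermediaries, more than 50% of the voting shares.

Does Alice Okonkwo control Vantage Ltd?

Alice holds 100% of Ironvale, so Alice controls Ironvale.
Ironvale and Alice together hold 79% + 19% = 98% of Marlow, so Alice controls Marlow.
Marlow holds 100% of Vantage, so Alice controls Vantage.

Yes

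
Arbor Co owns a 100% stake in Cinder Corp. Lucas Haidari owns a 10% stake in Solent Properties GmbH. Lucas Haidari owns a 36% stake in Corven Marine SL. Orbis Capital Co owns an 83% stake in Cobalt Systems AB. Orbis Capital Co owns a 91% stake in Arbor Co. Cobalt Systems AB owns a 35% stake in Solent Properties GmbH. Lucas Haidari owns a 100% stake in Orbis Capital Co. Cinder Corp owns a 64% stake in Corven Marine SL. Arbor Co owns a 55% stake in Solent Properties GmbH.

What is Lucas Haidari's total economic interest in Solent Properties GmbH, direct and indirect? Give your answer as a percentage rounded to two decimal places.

Lucas reaches Solent along 3 paths.
Direct stake: 10% = 10%.
Via Orbis → Arbor: 100% × 91% × 55% = 50.05%.
Via Orbis → Cobalt: 100% × 83% × 35% = 29.05%.
Total: 10% + 50.05% + 29.05% = 89.1%.
Rounded: 89.10%.

89.10%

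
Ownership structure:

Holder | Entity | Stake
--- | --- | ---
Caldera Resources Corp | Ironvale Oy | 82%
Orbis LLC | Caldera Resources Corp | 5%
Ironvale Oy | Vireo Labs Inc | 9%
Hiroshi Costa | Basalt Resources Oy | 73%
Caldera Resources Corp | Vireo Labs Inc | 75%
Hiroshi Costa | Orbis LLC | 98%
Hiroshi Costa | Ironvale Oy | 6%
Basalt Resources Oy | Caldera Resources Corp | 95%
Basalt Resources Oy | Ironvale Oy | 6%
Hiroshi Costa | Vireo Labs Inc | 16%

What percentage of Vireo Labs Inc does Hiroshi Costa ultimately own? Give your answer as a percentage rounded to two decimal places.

78.10%

Hiroshi reaches Vireo along 7 paths.
Direct stake: 16% = 16%.
Via Orbis → Caldera → Ironvale: 98% × 5% × 82% × 9% = 0.36162%.
Via Basalt → Caldera → Ironvale: 73% × 95% × 82% × 9% = 5.11803%.
Via Basalt → Ironvale: 73% × 6% × 9% = 0.3942%.
Via Ironvale: 6% × 9% = 0.54%.
Via Orbis → Caldera: 98% × 5% × 75% = 3.675%.
Via Basalt → Caldera: 73% × 95% × 75% = 52.0125%.
Total: 16% + 0.36162% + 5.11803% + 0.3942% + 0.54% + 3.675% + 52.0125% = 78.10135%.
Rounded: 78.10%.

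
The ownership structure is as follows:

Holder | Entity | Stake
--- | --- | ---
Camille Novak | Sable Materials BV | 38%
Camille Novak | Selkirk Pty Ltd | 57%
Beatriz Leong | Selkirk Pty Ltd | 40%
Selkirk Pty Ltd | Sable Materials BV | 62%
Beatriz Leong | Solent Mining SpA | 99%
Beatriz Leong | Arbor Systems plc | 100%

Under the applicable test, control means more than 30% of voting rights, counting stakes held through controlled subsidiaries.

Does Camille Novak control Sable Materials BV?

Camille holds 57% of Selkirk, so Camille controls Selkirk.
Camille and Selkirk together hold 38% + 62% = 100% of Sable, so Camille controls Sable.

Yes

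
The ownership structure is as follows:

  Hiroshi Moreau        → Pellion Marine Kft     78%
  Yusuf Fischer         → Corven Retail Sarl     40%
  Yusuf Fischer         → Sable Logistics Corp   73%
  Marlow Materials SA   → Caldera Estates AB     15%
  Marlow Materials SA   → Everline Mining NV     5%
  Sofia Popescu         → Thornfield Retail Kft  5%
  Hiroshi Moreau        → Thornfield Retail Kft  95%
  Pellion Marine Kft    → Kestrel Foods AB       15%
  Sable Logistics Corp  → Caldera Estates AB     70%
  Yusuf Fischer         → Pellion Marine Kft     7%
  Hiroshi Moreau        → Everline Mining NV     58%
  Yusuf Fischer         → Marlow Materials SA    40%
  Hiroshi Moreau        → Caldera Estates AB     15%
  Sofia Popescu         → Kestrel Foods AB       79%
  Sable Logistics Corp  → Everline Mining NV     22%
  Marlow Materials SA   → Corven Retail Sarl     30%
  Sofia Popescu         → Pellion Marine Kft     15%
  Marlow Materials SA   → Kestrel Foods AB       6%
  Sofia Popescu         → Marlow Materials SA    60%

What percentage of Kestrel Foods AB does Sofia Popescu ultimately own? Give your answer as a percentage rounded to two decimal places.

Sofia reaches Kestrel along 3 paths.
Direct stake: 79% = 79%.
Via Pellion: 15% × 15% = 2.25%.
Via Marlow: 60% × 6% = 3.6%.
Total: 79% + 2.25% + 3.6% = 84.85%.

84.85%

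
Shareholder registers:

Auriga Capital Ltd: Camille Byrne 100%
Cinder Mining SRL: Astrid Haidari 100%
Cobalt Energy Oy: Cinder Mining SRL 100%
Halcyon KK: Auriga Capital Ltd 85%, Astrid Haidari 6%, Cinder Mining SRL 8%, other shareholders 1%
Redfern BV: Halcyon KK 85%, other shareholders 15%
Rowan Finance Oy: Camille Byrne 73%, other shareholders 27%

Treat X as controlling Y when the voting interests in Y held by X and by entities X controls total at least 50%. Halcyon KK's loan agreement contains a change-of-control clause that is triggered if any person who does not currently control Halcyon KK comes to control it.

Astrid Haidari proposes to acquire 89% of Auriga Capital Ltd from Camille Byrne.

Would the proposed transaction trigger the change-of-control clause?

Yes

The purchase adds only to Astrid's holdings (Camille's stake shrinks), so Astrid is the only person who could newly come to control Halcyon.
Astrid holds 100% of Cinder, so Astrid controls Cinder.
Cinder holds 100% of Cobalt, so Astrid controls Cobalt.
In Halcyon, Astrid's side holds only 6% + 8% = 14%, not ≥ 50%.
So before the transaction, Astrid does not control Halcyon.
After the purchase, Astrid holds 89% of Auriga directly, and Camille's stake falls to 11%.
Astrid holds 89% of Auriga, so Astrid controls Auriga.
Auriga and Astrid and Cinder together hold 85% + 6% + 8% = 99% of Halcyon, so Astrid controls Halcyon.
Astrid did not control Halcyon before and does after, so the clause is triggered.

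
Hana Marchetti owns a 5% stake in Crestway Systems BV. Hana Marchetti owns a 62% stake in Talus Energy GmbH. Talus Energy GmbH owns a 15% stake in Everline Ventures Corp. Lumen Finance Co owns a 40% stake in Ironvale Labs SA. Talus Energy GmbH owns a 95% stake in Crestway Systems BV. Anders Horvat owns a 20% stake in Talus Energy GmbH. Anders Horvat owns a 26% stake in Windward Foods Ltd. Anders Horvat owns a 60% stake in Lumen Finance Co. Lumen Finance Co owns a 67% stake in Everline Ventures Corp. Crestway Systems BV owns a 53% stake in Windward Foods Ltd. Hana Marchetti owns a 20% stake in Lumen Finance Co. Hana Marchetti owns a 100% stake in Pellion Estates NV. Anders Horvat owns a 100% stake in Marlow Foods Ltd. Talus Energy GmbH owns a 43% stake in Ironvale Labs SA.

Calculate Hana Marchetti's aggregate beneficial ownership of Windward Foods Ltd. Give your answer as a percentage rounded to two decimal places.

33.87%

Hana reaches Windward along 2 paths.
Via Talus → Crestway: 62% × 95% × 53% = 31.217%.
Via Crestway: 5% × 53% = 2.65%.
Total: 31.217% + 2.65% = 33.867%.
Rounded: 33.87%.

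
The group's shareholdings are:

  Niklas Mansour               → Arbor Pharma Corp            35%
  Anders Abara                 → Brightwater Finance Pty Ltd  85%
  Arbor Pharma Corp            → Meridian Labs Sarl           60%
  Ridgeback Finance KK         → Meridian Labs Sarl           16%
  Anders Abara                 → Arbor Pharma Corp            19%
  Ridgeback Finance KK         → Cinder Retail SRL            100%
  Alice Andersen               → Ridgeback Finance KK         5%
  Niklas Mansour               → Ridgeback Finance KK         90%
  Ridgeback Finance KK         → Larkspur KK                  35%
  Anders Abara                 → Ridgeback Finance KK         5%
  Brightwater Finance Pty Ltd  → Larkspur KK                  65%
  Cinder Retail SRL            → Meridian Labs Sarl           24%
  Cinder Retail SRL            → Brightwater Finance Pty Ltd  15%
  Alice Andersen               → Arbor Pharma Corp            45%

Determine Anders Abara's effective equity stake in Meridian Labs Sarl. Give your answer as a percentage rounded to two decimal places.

13.40%

Anders reaches Meridian along 3 paths.
Via Ridgeback: 5% × 16% = 0.8%.
Via Ridgeback → Cinder: 5% × 100% × 24% = 1.2%.
Via Arbor: 19% × 60% = 11.4%.
Total: 0.8% + 1.2% + 11.4% = 13.4%.
Rounded: 13.40%.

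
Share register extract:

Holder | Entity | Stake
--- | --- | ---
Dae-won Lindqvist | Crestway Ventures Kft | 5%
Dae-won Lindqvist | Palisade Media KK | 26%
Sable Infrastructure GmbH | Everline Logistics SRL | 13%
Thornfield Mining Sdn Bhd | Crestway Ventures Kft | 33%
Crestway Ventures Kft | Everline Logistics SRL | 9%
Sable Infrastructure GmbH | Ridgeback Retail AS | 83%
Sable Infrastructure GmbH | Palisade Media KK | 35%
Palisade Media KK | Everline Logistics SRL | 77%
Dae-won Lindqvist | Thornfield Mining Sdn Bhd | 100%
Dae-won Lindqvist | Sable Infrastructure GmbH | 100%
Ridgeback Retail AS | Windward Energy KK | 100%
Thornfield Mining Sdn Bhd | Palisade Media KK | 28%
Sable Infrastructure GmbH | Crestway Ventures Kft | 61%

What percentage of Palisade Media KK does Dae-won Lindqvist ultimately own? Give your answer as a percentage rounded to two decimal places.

Dae-won reaches Palisade along 3 paths.
Direct stake: 26% = 26%.
Via Thornfield: 100% × 28% = 28%.
Via Sable: 100% × 35% = 35%.
Total: 26% + 28% + 35% = 89%.
Rounded: 89.00%.

89.00%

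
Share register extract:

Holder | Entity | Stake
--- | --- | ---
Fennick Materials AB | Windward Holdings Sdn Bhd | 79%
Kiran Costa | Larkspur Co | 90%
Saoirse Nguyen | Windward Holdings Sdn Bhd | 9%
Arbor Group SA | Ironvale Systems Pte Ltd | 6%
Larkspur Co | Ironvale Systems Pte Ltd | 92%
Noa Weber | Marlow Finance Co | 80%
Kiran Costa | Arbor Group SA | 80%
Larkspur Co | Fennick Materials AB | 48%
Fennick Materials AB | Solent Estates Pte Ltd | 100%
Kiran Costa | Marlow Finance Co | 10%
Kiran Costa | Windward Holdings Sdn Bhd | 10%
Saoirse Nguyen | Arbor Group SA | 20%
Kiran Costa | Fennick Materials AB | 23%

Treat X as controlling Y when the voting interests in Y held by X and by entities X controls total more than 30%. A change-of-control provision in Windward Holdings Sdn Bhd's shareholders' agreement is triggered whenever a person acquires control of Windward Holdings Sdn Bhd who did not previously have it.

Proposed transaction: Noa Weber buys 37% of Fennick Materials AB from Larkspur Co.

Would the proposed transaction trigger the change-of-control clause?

The purchase adds only to Noa's holdings (Larkspur's stake shrinks), so Noa is the only person who could newly come to control Windward.
Noa holds 80% of Marlow, so Noa controls Marlow.
Neither Noa nor any entity Noa controls holds any voting interest in Windward.
So before the transaction, Noa does not control Windward.
After the purchase, Noa holds 37% of Fennick directly, and Larkspur's stake falls to 11%.
Noa holds 37% of Fennick, so Noa controls Fennick.
Fennick holds 79% of Windward, so Noa controls Windward.
Noa did not control Windward before and does after, so the clause is triggered.

Yes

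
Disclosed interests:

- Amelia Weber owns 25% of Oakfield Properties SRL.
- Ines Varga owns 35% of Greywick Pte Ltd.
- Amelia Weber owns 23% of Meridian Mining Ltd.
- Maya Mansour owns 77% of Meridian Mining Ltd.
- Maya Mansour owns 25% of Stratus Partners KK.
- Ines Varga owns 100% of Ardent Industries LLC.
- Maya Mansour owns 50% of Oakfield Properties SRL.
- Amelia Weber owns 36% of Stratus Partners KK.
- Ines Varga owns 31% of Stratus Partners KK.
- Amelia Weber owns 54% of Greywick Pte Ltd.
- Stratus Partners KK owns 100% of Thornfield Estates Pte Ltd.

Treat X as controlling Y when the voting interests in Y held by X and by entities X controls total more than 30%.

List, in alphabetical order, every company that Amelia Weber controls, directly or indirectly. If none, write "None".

Amelia holds 36% of Stratus, so Amelia controls Stratus.
Amelia holds 54% of Greywick, so Amelia controls Greywick.
Stratus holds 100% of Thornfield, so Amelia controls Thornfield.
No other company's threshold is met.

Greywick Pte Ltd, Stratus Partners KK, Thornfield Estates Pte Ltd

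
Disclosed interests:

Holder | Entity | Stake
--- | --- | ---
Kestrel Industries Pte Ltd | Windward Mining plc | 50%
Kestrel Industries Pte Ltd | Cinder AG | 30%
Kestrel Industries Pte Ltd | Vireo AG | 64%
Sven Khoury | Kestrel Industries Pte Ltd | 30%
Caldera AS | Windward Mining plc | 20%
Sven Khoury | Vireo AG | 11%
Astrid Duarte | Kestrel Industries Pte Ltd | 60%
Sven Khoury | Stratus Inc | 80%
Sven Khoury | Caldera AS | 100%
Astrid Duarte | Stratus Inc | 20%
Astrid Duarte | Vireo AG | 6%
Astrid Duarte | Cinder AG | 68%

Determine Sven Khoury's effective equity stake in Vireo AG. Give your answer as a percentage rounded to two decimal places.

Sven reaches Vireo along 2 paths.
Via Kestrel: 30% × 64% = 19.2%.
Direct stake: 11% = 11%.
Total: 19.2% + 11% = 30.2%.
Rounded: 30.20%.

30.20%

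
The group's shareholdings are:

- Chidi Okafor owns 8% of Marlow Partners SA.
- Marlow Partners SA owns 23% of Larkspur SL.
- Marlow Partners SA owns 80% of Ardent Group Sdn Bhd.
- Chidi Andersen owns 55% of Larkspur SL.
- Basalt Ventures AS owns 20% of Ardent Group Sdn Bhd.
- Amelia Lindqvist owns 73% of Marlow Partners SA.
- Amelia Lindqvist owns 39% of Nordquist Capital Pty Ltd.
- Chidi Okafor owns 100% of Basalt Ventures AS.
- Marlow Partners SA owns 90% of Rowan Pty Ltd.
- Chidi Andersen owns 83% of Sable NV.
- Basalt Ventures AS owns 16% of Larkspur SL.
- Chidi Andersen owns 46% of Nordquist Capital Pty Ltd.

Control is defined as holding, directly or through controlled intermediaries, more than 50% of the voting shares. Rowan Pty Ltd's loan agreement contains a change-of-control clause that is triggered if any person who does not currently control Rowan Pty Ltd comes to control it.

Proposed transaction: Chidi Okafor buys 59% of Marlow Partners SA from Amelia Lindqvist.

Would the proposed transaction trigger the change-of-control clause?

Yes

The purchase adds only to Chidi Okafor's holdings (Amelia's stake shrinks), so Chidi Okafor is the only person who could newly come to control Rowan.
Chidi Okafor holds 100% of Basalt, so Chidi Okafor controls Basalt.
Neither Chidi Okafor nor any entity Chidi Okafor controls holds any voting interest in Rowan.
So before the transaction, Chidi Okafor does not control Rowan.
After the purchase, Chidi Okafor's direct stake in Marlow rises to 8% + 59% = 67%, and Amelia's stake falls to 14%.
Chidi Okafor holds 67% of Marlow, so Chidi Okafor controls Marlow.
Marlow holds 90% of Rowan, so Chidi Okafor controls Rowan.
Chidi Okafor did not control Rowan before and does after, so the clause is triggered.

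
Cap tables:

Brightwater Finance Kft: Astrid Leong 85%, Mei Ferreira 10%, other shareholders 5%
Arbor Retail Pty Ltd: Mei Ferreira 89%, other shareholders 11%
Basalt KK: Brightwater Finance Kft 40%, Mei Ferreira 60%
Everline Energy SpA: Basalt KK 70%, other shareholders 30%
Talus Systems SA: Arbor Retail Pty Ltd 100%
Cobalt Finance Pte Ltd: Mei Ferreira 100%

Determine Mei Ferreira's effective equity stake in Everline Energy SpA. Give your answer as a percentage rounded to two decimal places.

44.80%

Mei reaches Everline along 2 paths.
Via Brightwater → Basalt: 10% × 40% × 70% = 2.8%.
Via Basalt: 60% × 70% = 42%.
Total: 2.8% + 42% = 44.8%.
Rounded: 44.80%.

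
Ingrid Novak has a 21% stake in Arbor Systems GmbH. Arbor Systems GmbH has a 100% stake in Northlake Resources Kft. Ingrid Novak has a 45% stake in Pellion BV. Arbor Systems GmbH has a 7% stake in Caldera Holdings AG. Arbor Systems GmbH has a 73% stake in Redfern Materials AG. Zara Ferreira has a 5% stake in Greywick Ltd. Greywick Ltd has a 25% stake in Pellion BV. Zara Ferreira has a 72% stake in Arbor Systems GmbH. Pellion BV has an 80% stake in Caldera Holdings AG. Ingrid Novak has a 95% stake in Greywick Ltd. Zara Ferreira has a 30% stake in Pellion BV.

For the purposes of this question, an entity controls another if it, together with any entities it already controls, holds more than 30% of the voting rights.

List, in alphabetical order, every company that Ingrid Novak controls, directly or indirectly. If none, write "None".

Ingrid holds 95% of Greywick, so Ingrid controls Greywick.
Ingrid and Greywick together hold 45% + 25% = 70% of Pellion, so Ingrid controls Pellion.
Pellion holds 80% of Caldera, so Ingrid controls Caldera.
No other company's threshold is met.

Caldera Holdings AG, Greywick Ltd, Pellion BV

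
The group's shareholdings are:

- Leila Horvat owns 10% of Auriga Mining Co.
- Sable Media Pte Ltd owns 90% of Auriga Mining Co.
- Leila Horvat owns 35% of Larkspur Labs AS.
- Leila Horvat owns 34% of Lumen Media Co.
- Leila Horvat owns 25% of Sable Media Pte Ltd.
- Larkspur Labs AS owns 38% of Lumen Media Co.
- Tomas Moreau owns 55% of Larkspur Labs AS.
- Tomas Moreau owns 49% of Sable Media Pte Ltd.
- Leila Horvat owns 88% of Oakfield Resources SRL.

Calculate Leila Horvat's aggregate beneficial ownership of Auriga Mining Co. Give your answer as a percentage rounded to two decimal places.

Leila reaches Auriga along 2 paths.
Direct stake: 10% = 10%.
Via Sable: 25% × 90% = 22.5%.
Total: 10% + 22.5% = 32.5%.
Rounded: 32.50%.

32.50%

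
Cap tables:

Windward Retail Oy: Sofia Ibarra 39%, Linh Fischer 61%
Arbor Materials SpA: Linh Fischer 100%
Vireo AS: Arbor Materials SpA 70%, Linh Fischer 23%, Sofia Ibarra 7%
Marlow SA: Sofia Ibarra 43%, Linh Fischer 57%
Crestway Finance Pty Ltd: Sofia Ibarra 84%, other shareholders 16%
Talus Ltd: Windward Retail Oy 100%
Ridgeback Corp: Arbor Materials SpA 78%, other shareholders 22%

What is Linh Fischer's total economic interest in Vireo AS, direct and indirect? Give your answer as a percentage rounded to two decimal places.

93.00%

Linh reaches Vireo along 2 paths.
Via Arbor: 100% × 70% = 70%.
Direct stake: 23% = 23%.
Total: 70% + 23% = 93%.
Rounded: 93.00%.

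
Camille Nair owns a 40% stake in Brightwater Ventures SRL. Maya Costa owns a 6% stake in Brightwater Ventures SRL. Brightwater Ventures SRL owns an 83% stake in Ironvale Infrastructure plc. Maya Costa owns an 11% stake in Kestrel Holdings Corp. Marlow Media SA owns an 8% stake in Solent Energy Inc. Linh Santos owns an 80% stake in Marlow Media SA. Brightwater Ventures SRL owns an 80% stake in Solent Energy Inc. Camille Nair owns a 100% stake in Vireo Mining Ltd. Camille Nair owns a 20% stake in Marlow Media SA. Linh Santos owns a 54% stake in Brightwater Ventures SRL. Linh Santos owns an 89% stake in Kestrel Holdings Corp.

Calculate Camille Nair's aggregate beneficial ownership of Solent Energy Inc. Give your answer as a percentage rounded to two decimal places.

Camille reaches Solent along 2 paths.
Via Brightwater: 40% × 80% = 32%.
Via Marlow: 20% × 8% = 1.6%.
Total: 32% + 1.6% = 33.6%.
Rounded: 33.60%.

33.60%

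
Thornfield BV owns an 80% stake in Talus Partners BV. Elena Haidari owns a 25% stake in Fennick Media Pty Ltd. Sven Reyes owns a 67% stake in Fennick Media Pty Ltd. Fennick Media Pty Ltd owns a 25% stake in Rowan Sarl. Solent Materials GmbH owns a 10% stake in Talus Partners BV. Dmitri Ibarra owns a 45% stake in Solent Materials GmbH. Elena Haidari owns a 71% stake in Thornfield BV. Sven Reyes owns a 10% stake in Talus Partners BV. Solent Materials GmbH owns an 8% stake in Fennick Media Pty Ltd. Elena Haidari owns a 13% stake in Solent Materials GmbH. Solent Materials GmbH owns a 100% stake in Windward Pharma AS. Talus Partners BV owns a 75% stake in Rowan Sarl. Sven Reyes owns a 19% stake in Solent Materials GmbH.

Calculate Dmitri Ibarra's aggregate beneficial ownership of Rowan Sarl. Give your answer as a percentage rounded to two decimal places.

4.28%

Dmitri reaches Rowan along 2 paths.
Via Solent → Talus: 45% × 10% × 75% = 3.375%.
Via Solent → Fennick: 45% × 8% × 25% = 0.9%.
Total: 3.375% + 0.9% = 4.275%.
Rounded: 4.28%.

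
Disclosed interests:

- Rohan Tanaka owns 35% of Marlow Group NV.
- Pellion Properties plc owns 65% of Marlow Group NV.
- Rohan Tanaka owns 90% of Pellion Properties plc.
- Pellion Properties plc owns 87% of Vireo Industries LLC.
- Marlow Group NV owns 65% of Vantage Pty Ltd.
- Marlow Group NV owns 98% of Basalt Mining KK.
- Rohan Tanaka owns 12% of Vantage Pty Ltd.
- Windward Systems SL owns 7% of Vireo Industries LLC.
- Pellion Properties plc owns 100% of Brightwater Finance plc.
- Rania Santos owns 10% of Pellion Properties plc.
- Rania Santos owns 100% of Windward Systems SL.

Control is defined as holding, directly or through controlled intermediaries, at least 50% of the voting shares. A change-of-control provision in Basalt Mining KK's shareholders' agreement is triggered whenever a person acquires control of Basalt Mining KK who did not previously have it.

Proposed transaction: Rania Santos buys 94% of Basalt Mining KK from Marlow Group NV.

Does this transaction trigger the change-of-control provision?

The purchase adds only to Rania's holdings (Marlow's stake shrinks), so Rania is the only person who could newly come to control Basalt.
Rania holds 100% of Windward, so Rania controls Windward.
Neither Rania nor any entity Rania controls holds any voting interest in Basalt.
So before the transaction, Rania does not control Basalt.
After the purchase, Rania holds 94% of Basalt directly, and Marlow's stake falls to 4%.
Rania holds 94% of Basalt, so Rania controls Basalt.
Rania did not control Basalt before and does after, so the clause is triggered.

Yes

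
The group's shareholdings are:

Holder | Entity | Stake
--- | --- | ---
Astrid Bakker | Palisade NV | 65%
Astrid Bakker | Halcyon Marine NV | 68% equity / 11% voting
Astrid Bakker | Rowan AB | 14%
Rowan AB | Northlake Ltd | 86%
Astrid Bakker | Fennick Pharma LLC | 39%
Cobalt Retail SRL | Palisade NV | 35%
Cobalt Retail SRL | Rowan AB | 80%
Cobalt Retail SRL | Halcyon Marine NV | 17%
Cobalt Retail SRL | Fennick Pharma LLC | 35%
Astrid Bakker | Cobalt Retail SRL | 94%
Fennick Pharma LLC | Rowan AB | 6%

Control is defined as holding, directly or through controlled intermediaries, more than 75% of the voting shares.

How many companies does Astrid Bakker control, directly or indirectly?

Astrid holds 94% of Cobalt, so Astrid controls Cobalt.
Astrid and Cobalt together hold 14% + 80% = 94% of Rowan, so Astrid controls Rowan.
Astrid and Cobalt together hold 65% + 35% = 100% of Palisade, so Astrid controls Palisade.
Rowan holds 86% of Northlake, so Astrid controls Northlake.
No other company's threshold is met.
Astrid controls 4 companies.

4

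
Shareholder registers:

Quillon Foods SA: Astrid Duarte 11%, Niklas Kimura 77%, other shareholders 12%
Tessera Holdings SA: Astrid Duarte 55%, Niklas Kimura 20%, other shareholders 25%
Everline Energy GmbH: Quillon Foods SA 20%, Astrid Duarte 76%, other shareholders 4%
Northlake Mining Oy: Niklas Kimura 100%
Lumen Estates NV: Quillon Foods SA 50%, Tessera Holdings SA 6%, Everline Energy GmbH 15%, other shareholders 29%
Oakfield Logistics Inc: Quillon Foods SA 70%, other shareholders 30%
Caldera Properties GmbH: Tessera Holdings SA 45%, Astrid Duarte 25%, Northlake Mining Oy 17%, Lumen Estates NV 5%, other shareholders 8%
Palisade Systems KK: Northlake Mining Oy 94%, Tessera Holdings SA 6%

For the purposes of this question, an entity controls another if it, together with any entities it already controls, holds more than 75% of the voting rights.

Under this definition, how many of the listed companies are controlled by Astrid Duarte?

1

Astrid holds 76% of Everline, so Astrid controls Everline.
No other company's threshold is met.
Astrid controls 1 company.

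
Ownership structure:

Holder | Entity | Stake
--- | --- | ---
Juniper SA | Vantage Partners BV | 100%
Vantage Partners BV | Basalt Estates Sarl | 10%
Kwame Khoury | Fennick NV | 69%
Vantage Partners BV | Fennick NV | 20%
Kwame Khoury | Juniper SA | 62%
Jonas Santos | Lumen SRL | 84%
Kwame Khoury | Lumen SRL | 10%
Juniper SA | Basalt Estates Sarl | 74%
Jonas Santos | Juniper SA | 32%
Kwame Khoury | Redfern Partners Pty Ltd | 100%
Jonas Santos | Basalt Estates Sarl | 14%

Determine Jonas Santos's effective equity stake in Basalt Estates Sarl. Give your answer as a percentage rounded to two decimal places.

40.88%

Jonas reaches Basalt along 3 paths.
Via Juniper: 32% × 74% = 23.68%.
Direct stake: 14% = 14%.
Via Juniper → Vantage: 32% × 100% × 10% = 3.2%.
Total: 23.68% + 14% + 3.2% = 40.88%.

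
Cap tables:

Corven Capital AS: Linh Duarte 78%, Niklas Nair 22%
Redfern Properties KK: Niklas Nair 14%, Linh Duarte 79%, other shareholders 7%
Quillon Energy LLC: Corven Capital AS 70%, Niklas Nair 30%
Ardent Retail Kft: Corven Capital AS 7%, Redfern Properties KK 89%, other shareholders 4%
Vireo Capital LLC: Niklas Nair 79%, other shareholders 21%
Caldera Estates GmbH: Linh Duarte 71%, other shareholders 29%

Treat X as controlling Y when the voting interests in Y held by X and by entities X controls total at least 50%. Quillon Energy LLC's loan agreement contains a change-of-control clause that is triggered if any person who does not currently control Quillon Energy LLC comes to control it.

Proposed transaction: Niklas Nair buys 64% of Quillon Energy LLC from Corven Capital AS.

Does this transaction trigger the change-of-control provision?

The purchase adds only to Niklas's holdings (Corven's stake shrinks), so Niklas is the only person who could newly come to control Quillon.
Niklas holds 79% of Vireo, so Niklas controls Vireo.
In Quillon, Niklas's side holds only 30%, not ≥ 50%.
So before the transaction, Niklas does not control Quillon.
After the purchase, Niklas's direct stake in Quillon rises to 30% + 64% = 94%, and Corven's stake falls to 6%.
Niklas holds 94% of Quillon, so Niklas controls Quillon.
Niklas did not control Quillon before and does after, so the clause is triggered.

Yes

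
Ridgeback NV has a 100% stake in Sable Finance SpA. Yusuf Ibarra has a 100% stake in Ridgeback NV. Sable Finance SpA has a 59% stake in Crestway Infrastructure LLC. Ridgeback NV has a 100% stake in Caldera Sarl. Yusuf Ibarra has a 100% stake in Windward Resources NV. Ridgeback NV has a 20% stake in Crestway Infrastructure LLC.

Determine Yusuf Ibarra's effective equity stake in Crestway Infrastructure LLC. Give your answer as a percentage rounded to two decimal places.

Yusuf reaches Crestway along 2 paths.
Via Ridgeback: 100% × 20% = 20%.
Via Ridgeback → Sable: 100% × 100% × 59% = 59%.
Total: 20% + 59% = 79%.
Rounded: 79.00%.

79.00%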